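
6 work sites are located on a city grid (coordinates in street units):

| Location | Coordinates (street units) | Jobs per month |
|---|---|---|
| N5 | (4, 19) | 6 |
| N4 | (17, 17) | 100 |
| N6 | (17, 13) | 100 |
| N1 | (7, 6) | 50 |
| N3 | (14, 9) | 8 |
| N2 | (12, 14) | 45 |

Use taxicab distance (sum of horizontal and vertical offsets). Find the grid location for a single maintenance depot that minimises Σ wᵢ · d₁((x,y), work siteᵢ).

Manhattan distance separates: Σwᵢ(|x−xᵢ|+|y−yᵢ|) = Σwᵢ|x−xᵢ| + Σwᵢ|y−yᵢ|, so x and y are optimised independently as 1-D weighted medians.
Total weight W = 309; half = 154.5.
x-coordinate, sorted with cumulative weight:
  x=4 (N5, w=6) cum 6
  x=7 (N1, w=50) cum 56
  x=12 (N2, w=45) cum 101
  x=14 (N3, w=8) cum 109
  x=17 (N4, w=100) cum 209  ← median
  x=17 (N6, w=100) cum 309
⇒ x* = 17
y-coordinate, sorted with cumulative weight:
  y=6 (N1, w=50) cum 50
  y=9 (N3, w=8) cum 58
  y=13 (N6, w=100) cum 158  ← median
  y=14 (N2, w=45) cum 203
  y=17 (N4, w=100) cum 303
  y=19 (N5, w=6) cum 309
⇒ y* = 13

(17, 13)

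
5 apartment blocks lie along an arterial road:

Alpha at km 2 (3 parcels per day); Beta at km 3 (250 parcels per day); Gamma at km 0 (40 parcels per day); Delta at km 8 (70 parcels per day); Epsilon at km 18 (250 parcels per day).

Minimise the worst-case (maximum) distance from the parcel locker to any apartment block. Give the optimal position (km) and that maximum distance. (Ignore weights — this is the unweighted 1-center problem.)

location 9, max distance 9

The 1-center on a line is the midpoint of the two extreme points: leftmost at 0, rightmost at 18.
Optimal location = (0 + 18)/2 = 9; maximum distance = (18 − 0)/2 = 9.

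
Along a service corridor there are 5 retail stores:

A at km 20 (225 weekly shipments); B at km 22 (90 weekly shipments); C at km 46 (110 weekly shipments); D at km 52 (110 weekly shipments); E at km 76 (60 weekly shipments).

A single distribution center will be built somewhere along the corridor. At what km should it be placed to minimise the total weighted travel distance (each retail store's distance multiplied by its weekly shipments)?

For a sum of weighted absolute distances on a line, the optimum is the weighted median (not the mean). Total weight W = 595; half-weight = 297.5.
Sort by position and accumulate weight:
  km 20 (A, w=225) → cum 225
  km 22 (B, w=90) → cum 315  ≥ 297.5 → median here
  km 46 (C, w=110) → cum 425
  km 52 (D, w=110) → cum 535
  km 76 (E, w=60) → cum 595
Optimal location: km 22.

x = 22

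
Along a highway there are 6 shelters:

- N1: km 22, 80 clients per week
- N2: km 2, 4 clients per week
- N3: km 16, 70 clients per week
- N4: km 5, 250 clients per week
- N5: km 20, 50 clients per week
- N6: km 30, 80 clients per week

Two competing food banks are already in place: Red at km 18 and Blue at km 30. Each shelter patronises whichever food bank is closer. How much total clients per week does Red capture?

The indifferent point is the midpoint (18+30)/2 = 24; shelters left of it (closer to Red at 18) go to Red, those right go to Blue.
  N2 at 2 (w=4) → Red
  N4 at 5 (w=250) → Red
  N3 at 16 (w=70) → Red
  N5 at 20 (w=50) → Red
  N1 at 22 (w=80) → Red
  N6 at 30 (w=80) → Blue
Red captures 454; Blue captures 80.

454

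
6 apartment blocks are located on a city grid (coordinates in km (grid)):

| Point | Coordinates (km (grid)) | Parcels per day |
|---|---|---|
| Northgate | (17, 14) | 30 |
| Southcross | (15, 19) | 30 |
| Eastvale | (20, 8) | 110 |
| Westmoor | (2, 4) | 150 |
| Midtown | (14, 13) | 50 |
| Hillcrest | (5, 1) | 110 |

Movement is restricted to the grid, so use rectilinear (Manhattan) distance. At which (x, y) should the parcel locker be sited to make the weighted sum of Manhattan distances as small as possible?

Manhattan distance separates: Σwᵢ(|x−xᵢ|+|y−yᵢ|) = Σwᵢ|x−xᵢ| + Σwᵢ|y−yᵢ|, so x and y are optimised independently as 1-D weighted medians.
Total weight W = 480; half = 240.
x-coordinate, sorted with cumulative weight:
  x=2 (Westmoor, w=150) cum 150
  x=5 (Hillcrest, w=110) cum 260  ← median
  x=14 (Midtown, w=50) cum 310
  x=15 (Southcross, w=30) cum 340
  x=17 (Northgate, w=30) cum 370
  x=20 (Eastvale, w=110) cum 480
⇒ x* = 5
y-coordinate, sorted with cumulative weight:
  y=1 (Hillcrest, w=110) cum 110
  y=4 (Westmoor, w=150) cum 260  ← median
  y=8 (Eastvale, w=110) cum 370
  y=13 (Midtown, w=50) cum 420
  y=14 (Northgate, w=30) cum 450
  y=19 (Southcross, w=30) cum 480
⇒ y* = 4

(5, 4)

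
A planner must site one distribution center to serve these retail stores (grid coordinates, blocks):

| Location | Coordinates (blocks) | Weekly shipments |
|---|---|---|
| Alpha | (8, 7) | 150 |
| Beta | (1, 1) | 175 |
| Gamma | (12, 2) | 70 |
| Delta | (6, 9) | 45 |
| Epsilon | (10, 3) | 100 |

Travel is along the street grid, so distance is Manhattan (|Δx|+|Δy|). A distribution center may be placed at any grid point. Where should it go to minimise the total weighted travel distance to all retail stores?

(8, 3)

Manhattan distance separates: Σwᵢ(|x−xᵢ|+|y−yᵢ|) = Σwᵢ|x−xᵢ| + Σwᵢ|y−yᵢ|, so x and y are optimised independently as 1-D weighted medians.
Total weight W = 540; half = 270.
x-coordinate, sorted with cumulative weight:
  x=1 (Beta, w=175) cum 175
  x=6 (Delta, w=45) cum 220
  x=8 (Alpha, w=150) cum 370  ← median
  x=10 (Epsilon, w=100) cum 470
  x=12 (Gamma, w=70) cum 540
⇒ x* = 8
y-coordinate, sorted with cumulative weight:
  y=1 (Beta, w=175) cum 175
  y=2 (Gamma, w=70) cum 245
  y=3 (Epsilon, w=100) cum 345  ← median
  y=7 (Alpha, w=150) cum 495
  y=9 (Delta, w=45) cum 540
⇒ y* = 3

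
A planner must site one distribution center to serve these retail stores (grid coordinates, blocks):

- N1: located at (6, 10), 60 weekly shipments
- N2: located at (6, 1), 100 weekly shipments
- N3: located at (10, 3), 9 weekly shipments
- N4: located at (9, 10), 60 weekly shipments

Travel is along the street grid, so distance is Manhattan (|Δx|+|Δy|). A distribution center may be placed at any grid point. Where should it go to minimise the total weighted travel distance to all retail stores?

Manhattan distance separates: Σwᵢ(|x−xᵢ|+|y−yᵢ|) = Σwᵢ|x−xᵢ| + Σwᵢ|y−yᵢ|, so x and y are optimised independently as 1-D weighted medians.
Total weight W = 229; half = 114.5.
x-coordinate, sorted with cumulative weight:
  x=6 (N1, w=60) cum 60
  x=6 (N2, w=100) cum 160  ← median
  x=9 (N4, w=60) cum 220
  x=10 (N3, w=9) cum 229
⇒ x* = 6
y-coordinate, sorted with cumulative weight:
  y=1 (N2, w=100) cum 100
  y=3 (N3, w=9) cum 109
  y=10 (N1, w=60) cum 169  ← median
  y=10 (N4, w=60) cum 229
⇒ y* = 10

(6, 10)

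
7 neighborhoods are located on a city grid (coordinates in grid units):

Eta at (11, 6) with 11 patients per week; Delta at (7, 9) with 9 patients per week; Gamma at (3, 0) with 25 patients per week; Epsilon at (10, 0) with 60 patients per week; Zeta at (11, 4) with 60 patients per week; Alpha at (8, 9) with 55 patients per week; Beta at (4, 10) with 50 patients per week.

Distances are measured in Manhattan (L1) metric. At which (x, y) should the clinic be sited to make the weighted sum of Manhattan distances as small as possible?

Manhattan distance separates: Σwᵢ(|x−xᵢ|+|y−yᵢ|) = Σwᵢ|x−xᵢ| + Σwᵢ|y−yᵢ|, so x and y are optimised independently as 1-D weighted medians.
Total weight W = 270; half = 135.
x-coordinate, sorted with cumulative weight:
  x=3 (Gamma, w=25) cum 25
  x=4 (Beta, w=50) cum 75
  x=7 (Delta, w=9) cum 84
  x=8 (Alpha, w=55) cum 139  ← median
  x=10 (Epsilon, w=60) cum 199
  x=11 (Eta, w=11) cum 210
  x=11 (Zeta, w=60) cum 270
⇒ x* = 8
y-coordinate, sorted with cumulative weight:
  y=0 (Gamma, w=25) cum 25
  y=0 (Epsilon, w=60) cum 85
  y=4 (Zeta, w=60) cum 145  ← median
  y=6 (Eta, w=11) cum 156
  y=9 (Delta, w=9) cum 165
  y=9 (Alpha, w=55) cum 220
  y=10 (Beta, w=50) cum 270
⇒ y* = 4

(8, 4)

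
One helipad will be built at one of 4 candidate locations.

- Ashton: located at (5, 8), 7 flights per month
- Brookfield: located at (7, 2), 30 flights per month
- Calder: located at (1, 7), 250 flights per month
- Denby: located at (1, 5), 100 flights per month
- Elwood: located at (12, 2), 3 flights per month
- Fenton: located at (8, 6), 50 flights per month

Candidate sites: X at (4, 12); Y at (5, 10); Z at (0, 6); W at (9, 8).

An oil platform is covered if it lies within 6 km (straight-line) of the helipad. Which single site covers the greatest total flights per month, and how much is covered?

Coverage radius r = 6 km; a point is covered iff (Δx)²+(Δy)² ≤ 6² = 36.
  X (4, 12): covers {Ashton, Calder} → 257
  Y (5, 10): covers {Ashton, Calder, Fenton} → 307
  Z (0, 6): covers {Ashton, Calder, Denby} → 357
  W (9, 8): covers {Ashton, Fenton} → 57
Maximum coverage at Z: 357 flights per month.

Z, covering 357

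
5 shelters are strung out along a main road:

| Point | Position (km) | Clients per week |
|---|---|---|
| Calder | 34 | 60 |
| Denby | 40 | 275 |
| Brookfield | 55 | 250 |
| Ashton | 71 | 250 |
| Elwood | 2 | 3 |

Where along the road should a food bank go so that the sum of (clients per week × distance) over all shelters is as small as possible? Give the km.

x = 55

For a sum of weighted absolute distances on a line, the optimum is the weighted median (not the mean). Total weight W = 838; half-weight = 419.
Sort by position and accumulate weight:
  km 2 (Elwood, w=3) → cum 3
  km 34 (Calder, w=60) → cum 63
  km 40 (Denby, w=275) → cum 338
  km 55 (Brookfield, w=250) → cum 588  ≥ 419 → median here
  km 71 (Ashton, w=250) → cum 838
Optimal location: km 55.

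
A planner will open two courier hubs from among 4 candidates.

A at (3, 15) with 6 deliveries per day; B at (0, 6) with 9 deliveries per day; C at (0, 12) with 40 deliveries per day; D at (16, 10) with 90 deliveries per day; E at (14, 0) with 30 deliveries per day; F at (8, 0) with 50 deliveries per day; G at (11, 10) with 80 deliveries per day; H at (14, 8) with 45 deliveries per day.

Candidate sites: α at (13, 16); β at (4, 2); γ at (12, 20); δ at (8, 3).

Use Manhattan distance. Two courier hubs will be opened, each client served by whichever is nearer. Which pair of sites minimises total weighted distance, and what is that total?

{α, δ}, total 3120

Evaluate every pair (each demand assigned to the nearer of the two):
  {α, δ}: total = 3120
  {α, β}: total = 3213
  {β, δ}: total = 3781
  {γ, δ}: total = 3838
  {β, γ}: total = 4146
  {α, γ}: total = 4368
Best pair: {α, δ} with total 3120.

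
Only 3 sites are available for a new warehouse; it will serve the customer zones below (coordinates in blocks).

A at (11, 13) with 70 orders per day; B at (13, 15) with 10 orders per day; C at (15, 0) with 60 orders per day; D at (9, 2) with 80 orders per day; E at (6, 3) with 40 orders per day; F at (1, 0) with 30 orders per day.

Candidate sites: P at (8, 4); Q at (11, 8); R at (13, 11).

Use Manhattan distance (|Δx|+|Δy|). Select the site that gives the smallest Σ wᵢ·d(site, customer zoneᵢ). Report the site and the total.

P, total 2350 blocks

Total weighted distance at each candidate:
  P (8, 4): total = 2350
  Q (11, 8): total = 2740
  R (13, 11): total = 3430
Minimum is at P with total 2350 blocks.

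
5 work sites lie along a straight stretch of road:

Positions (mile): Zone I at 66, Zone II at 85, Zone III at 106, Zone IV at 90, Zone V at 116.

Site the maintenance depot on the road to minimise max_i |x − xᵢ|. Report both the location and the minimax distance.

The 1-center on a line is the midpoint of the two extreme points: leftmost at 66, rightmost at 116.
Optimal location = (66 + 116)/2 = 91; maximum distance = (116 − 66)/2 = 25.

location 91, max distance 25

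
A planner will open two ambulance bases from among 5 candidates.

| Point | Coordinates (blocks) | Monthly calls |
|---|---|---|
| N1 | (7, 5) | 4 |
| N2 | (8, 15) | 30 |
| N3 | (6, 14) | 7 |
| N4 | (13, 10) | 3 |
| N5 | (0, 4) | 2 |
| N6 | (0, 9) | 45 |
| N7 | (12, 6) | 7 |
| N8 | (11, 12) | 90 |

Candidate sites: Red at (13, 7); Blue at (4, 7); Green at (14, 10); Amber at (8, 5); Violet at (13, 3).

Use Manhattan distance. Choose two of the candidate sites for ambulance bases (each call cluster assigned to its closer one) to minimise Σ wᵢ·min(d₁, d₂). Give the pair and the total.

Evaluate every pair (each demand assigned to the nearer of the two):
  {Blue, Green}: total = 1192
  {Red, Blue}: total = 1380
  {Green, Amber}: total = 1427
  {Red, Amber}: total = 1592
  {Blue, Amber}: total = 1616
  {Red, Green}: total = 1620
  {Green, Violet}: total = 1630
  {Blue, Violet}: total = 1766
  {Red, Violet}: total = 1876
  {Amber, Violet}: total = 1888
Best pair: {Blue, Green} with total 1192.

{Blue, Green}, total 1192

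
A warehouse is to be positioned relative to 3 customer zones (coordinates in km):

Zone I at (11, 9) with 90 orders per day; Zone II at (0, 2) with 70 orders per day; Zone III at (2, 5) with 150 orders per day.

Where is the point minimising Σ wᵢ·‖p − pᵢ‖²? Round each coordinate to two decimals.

(4.16, 5.48)

The minimiser of Σwᵢ‖p−pᵢ‖² is the weighted centroid p* = (Σwᵢpᵢ)/(Σwᵢ).
Σwᵢ = 310.
Σwᵢxᵢ = 90·11 + 70·0 + 150·2 = 1290.
Σwᵢyᵢ = 90·9 + 70·2 + 150·5 = 1700.
x* = 1290/310 = 4.16, y* = 1700/310 = 5.48.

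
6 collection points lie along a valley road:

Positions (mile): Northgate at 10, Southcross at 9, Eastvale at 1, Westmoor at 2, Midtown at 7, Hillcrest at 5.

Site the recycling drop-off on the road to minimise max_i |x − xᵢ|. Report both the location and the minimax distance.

The 1-center on a line is the midpoint of the two extreme points: leftmost at 1, rightmost at 10.
Optimal location = (1 + 10)/2 = 5.5; maximum distance = (10 − 1)/2 = 4.5.

location 5.5, max distance 4.5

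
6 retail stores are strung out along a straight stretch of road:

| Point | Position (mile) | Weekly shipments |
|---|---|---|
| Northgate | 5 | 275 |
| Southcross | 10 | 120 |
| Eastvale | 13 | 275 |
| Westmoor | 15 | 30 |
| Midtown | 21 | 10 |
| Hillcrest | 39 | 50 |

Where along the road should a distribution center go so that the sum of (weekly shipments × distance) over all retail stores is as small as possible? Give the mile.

x = 10

For a sum of weighted absolute distances on a line, the optimum is the weighted median (not the mean). Total weight W = 760; half-weight = 380.
Sort by position and accumulate weight:
  mile 5 (Northgate, w=275) → cum 275
  mile 10 (Southcross, w=120) → cum 395  ≥ 380 → median here
  mile 13 (Eastvale, w=275) → cum 670
  mile 15 (Westmoor, w=30) → cum 700
  mile 21 (Midtown, w=10) → cum 710
  mile 39 (Hillcrest, w=50) → cum 760
Optimal location: mile 10.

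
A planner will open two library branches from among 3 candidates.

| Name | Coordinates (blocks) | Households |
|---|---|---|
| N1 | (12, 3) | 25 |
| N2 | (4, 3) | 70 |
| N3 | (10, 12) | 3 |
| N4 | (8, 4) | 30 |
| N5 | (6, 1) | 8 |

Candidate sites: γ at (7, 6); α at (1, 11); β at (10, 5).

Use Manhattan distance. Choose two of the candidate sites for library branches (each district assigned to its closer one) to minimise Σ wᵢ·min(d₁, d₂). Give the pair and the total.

{γ, β}, total 679

Evaluate every pair (each demand assigned to the nearer of the two):
  {γ, β}: total = 679
  {γ, α}: total = 785
  {α, β}: total = 835
Best pair: {γ, β} with total 679.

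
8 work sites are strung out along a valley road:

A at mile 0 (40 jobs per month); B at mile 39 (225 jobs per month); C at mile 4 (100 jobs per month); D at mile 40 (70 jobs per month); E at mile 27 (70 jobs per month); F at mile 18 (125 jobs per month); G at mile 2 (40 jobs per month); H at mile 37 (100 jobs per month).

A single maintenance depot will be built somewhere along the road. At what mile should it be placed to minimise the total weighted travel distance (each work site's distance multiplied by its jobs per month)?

x = 37

For a sum of weighted absolute distances on a line, the optimum is the weighted median (not the mean). Total weight W = 770; half-weight = 385.
Sort by position and accumulate weight:
  mile 0 (A, w=40) → cum 40
  mile 2 (G, w=40) → cum 80
  mile 4 (C, w=100) → cum 180
  mile 18 (F, w=125) → cum 305
  mile 27 (E, w=70) → cum 375
  mile 37 (H, w=100) → cum 475  ≥ 385 → median here
  mile 39 (B, w=225) → cum 700
  mile 40 (D, w=70) → cum 770
Optimal location: mile 37.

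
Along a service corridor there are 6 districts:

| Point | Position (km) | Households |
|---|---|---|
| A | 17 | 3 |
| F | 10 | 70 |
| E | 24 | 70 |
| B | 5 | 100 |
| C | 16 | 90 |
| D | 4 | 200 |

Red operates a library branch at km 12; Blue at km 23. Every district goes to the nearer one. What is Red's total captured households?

The indifferent point is the midpoint (12+23)/2 = 17.5; districts left of it (closer to Red at 12) go to Red, those right go to Blue.
  D at 4 (w=200) → Red
  B at 5 (w=100) → Red
  F at 10 (w=70) → Red
  C at 16 (w=90) → Red
  A at 17 (w=3) → Red
  E at 24 (w=70) → Blue
Red captures 463; Blue captures 70.

463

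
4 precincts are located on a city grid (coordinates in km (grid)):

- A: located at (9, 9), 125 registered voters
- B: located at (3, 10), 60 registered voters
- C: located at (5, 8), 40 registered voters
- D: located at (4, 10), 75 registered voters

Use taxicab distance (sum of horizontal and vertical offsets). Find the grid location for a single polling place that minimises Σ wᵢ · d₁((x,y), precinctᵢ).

(5, 9)

Manhattan distance separates: Σwᵢ(|x−xᵢ|+|y−yᵢ|) = Σwᵢ|x−xᵢ| + Σwᵢ|y−yᵢ|, so x and y are optimised independently as 1-D weighted medians.
Total weight W = 300; half = 150.
x-coordinate, sorted with cumulative weight:
  x=3 (B, w=60) cum 60
  x=4 (D, w=75) cum 135
  x=5 (C, w=40) cum 175  ← median
  x=9 (A, w=125) cum 300
⇒ x* = 5
y-coordinate, sorted with cumulative weight:
  y=8 (C, w=40) cum 40
  y=9 (A, w=125) cum 165  ← median
  y=10 (B, w=60) cum 225
  y=10 (D, w=75) cum 300
⇒ y* = 9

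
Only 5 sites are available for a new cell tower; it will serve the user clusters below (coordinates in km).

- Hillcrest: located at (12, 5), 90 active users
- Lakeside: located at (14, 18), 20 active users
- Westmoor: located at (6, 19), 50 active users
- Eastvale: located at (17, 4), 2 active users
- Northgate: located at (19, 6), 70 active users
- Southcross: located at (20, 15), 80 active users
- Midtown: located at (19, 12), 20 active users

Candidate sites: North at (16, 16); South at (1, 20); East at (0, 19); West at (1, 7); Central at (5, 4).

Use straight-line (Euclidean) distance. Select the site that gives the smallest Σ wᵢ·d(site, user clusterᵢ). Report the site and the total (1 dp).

North, total 2816.8 km

Total weighted distance at each candidate:
  North (16, 16): total = 2816.8
  South (1, 20): total = 5799.3
  East (0, 19): total = 5933.8
  West (1, 7): total = 5314.2
  Central (5, 4): total = 4545.5
Minimum is at North with total 2816.8 km.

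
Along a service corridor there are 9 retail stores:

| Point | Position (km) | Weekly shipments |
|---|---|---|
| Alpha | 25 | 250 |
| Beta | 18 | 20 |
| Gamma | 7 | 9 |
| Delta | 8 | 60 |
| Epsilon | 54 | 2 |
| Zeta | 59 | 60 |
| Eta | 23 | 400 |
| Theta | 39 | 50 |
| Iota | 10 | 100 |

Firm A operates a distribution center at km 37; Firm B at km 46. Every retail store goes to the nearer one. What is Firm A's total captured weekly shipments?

889

The indifferent point is the midpoint (37+46)/2 = 41.5; retail stores left of it (closer to Firm A at 37) go to Firm A, those right go to Firm B.
  Gamma at 7 (w=9) → Firm A
  Delta at 8 (w=60) → Firm A
  Iota at 10 (w=100) → Firm A
  Beta at 18 (w=20) → Firm A
  Eta at 23 (w=400) → Firm A
  Alpha at 25 (w=250) → Firm A
  Theta at 39 (w=50) → Firm A
  Epsilon at 54 (w=2) → Firm B
  Zeta at 59 (w=60) → Firm B
Firm A captures 889; Firm B captures 62.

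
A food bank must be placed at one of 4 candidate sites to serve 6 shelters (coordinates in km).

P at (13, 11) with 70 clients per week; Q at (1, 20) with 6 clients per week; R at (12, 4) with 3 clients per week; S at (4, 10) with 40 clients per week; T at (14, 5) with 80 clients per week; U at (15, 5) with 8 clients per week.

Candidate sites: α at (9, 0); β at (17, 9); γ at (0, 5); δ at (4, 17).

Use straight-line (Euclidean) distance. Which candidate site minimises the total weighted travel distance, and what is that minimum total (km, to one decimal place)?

Total weighted distance at each candidate:
  α (9, 0): total = 2039.0
  β (17, 9): total = 1408.1
  γ (0, 5): total = 2624.7
  δ (4, 17): total = 2488.3
Minimum is at β with total 1408.1 km.

β, total 1408.1 km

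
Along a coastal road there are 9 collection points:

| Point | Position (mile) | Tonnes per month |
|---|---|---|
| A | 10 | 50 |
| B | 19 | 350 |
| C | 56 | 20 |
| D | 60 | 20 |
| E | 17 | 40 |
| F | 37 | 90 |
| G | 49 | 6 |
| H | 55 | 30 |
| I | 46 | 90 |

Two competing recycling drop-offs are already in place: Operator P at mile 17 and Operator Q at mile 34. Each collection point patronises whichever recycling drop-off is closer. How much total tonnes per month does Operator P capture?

440

The indifferent point is the midpoint (17+34)/2 = 25.5; collection points left of it (closer to Operator P at 17) go to Operator P, those right go to Operator Q.
  A at 10 (w=50) → Operator P
  E at 17 (w=40) → Operator P
  B at 19 (w=350) → Operator P
  F at 37 (w=90) → Operator Q
  I at 46 (w=90) → Operator Q
  G at 49 (w=6) → Operator Q
  H at 55 (w=30) → Operator Q
  C at 56 (w=20) → Operator Q
  D at 60 (w=20) → Operator Q
Operator P captures 440; Operator Q captures 256.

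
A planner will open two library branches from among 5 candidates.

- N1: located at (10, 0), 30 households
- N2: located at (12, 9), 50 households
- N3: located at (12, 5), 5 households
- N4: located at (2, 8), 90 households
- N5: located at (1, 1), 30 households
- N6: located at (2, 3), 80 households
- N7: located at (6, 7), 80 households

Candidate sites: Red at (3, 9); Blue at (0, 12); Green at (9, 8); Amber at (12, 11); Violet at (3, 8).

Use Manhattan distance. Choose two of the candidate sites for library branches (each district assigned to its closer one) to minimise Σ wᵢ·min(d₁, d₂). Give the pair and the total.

{Green, Violet}, total 1660

Evaluate every pair (each demand assigned to the nearer of the two):
  {Green, Violet}: total = 1660
  {Amber, Violet}: total = 1680
  {Red, Green}: total = 1860
  {Red, Amber}: total = 1960
  {Red, Violet}: total = 2120
  {Blue, Violet}: total = 2170
  {Red, Blue}: total = 2435
  {Blue, Green}: total = 2600
  {Green, Amber}: total = 2760
  {Blue, Amber}: total = 3100
Best pair: {Green, Violet} with total 1660.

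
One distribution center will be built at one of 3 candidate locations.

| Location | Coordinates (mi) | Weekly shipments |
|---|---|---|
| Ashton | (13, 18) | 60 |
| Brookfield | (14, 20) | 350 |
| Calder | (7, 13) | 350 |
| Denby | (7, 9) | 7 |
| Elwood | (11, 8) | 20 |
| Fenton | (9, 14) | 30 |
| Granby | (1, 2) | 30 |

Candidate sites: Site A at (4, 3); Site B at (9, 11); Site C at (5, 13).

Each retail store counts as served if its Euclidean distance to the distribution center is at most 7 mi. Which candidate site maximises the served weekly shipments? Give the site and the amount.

Site B, covering 407

Coverage radius r = 7 mi; a point is covered iff (Δx)²+(Δy)² ≤ 7² = 49.
  Site A (4, 3): covers {Denby, Granby} → 37
  Site B (9, 11): covers {Calder, Denby, Elwood, Fenton} → 407
  Site C (5, 13): covers {Calder, Denby, Fenton} → 387
Maximum coverage at Site B: 407 weekly shipments.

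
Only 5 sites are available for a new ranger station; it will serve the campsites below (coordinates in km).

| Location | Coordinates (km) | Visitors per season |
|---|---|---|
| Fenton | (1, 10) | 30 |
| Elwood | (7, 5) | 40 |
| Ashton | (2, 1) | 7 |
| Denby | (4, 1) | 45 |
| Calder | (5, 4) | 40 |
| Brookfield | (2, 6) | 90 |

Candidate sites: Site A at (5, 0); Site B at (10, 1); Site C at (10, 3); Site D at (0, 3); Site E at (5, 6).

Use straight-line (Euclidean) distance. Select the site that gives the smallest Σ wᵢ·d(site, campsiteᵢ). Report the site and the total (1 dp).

Total weighted distance at each candidate:
  Site A (5, 0): total = 1388.0
  Site B (10, 1): total = 1990.1
  Site C (10, 3): total = 1801.5
  Site D (0, 3): total = 1252.8
  Site E (5, 6): total = 879.4
Minimum is at Site E with total 879.4 km.

Site E, total 879.4 km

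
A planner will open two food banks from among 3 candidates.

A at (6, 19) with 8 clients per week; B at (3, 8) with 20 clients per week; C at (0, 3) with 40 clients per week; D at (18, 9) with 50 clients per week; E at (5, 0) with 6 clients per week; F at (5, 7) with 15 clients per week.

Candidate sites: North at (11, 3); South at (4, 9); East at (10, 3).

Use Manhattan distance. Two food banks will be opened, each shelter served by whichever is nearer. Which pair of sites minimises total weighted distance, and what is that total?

Evaluate every pair (each demand assigned to the nearer of the two):
  {North, South}: total = 1285
  {South, East}: total = 1329
  {North, East}: total = 1633
Best pair: {North, South} with total 1285.

{North, South}, total 1285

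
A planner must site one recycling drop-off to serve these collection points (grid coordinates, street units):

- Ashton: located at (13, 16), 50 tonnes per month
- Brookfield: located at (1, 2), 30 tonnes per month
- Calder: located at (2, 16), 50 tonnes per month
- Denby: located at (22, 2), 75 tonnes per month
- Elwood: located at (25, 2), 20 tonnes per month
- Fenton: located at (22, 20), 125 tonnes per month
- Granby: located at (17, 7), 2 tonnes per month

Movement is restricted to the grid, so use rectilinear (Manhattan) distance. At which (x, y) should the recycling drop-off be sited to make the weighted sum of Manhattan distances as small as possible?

Manhattan distance separates: Σwᵢ(|x−xᵢ|+|y−yᵢ|) = Σwᵢ|x−xᵢ| + Σwᵢ|y−yᵢ|, so x and y are optimised independently as 1-D weighted medians.
Total weight W = 352; half = 176.
x-coordinate, sorted with cumulative weight:
  x=1 (Brookfield, w=30) cum 30
  x=2 (Calder, w=50) cum 80
  x=13 (Ashton, w=50) cum 130
  x=17 (Granby, w=2) cum 132
  x=22 (Denby, w=75) cum 207  ← median
  x=22 (Fenton, w=125) cum 332
  x=25 (Elwood, w=20) cum 352
⇒ x* = 22
y-coordinate, sorted with cumulative weight:
  y=2 (Brookfield, w=30) cum 30
  y=2 (Denby, w=75) cum 105
  y=2 (Elwood, w=20) cum 125
  y=7 (Granby, w=2) cum 127
  y=16 (Ashton, w=50) cum 177  ← median
  y=16 (Calder, w=50) cum 227
  y=20 (Fenton, w=125) cum 352
⇒ y* = 16

(22, 16)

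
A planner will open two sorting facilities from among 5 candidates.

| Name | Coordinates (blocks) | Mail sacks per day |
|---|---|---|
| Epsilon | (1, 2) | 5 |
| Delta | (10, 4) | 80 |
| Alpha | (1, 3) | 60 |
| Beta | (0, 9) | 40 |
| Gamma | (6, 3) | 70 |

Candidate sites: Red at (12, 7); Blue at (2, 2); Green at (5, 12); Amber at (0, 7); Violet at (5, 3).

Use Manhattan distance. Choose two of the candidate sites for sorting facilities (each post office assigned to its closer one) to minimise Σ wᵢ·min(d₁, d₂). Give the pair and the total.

Evaluate every pair (each demand assigned to the nearer of the two):
  {Amber, Violet}: total = 895
  {Blue, Violet}: total = 1035
  {Green, Violet}: total = 1135
  {Red, Violet}: total = 1175
  {Red, Blue}: total = 1235
  {Blue, Amber}: total = 1355
  {Red, Amber}: total = 1510
  {Blue, Green}: total = 1595
  {Green, Amber}: total = 2150
  {Red, Green}: total = 2270
Best pair: {Amber, Violet} with total 895.

{Amber, Violet}, total 895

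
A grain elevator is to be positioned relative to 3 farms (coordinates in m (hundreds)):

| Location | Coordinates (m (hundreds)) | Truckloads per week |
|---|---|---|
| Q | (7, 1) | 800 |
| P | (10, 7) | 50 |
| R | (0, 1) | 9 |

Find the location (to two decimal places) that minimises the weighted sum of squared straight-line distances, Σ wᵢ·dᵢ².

(7.10, 1.35)

The minimiser of Σwᵢ‖p−pᵢ‖² is the weighted centroid p* = (Σwᵢpᵢ)/(Σwᵢ).
Σwᵢ = 859.
Σwᵢxᵢ = 800·7 + 50·10 + 9·0 = 6100.
Σwᵢyᵢ = 800·1 + 50·7 + 9·1 = 1159.
x* = 6100/859 = 7.10, y* = 1159/859 = 1.35.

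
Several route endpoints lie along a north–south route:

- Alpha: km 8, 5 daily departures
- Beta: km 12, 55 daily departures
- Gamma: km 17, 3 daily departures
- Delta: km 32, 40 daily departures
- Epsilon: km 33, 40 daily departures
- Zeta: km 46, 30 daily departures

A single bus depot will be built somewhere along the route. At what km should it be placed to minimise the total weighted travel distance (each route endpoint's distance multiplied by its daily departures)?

For a sum of weighted absolute distances on a line, the optimum is the weighted median (not the mean). Total weight W = 173; half-weight = 86.5.
Sort by position and accumulate weight:
  km 8 (Alpha, w=5) → cum 5
  km 12 (Beta, w=55) → cum 60
  km 17 (Gamma, w=3) → cum 63
  km 32 (Delta, w=40) → cum 103  ≥ 86.5 → median here
  km 33 (Epsilon, w=40) → cum 143
  km 46 (Zeta, w=30) → cum 173
Optimal location: km 32.

x = 32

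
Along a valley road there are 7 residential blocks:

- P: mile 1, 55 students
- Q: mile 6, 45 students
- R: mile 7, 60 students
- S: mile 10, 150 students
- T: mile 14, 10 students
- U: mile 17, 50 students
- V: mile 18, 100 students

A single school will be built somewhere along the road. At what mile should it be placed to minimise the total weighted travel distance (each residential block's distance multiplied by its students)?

x = 10

For a sum of weighted absolute distances on a line, the optimum is the weighted median (not the mean). Total weight W = 470; half-weight = 235.
Sort by position and accumulate weight:
  mile 1 (P, w=55) → cum 55
  mile 6 (Q, w=45) → cum 100
  mile 7 (R, w=60) → cum 160
  mile 10 (S, w=150) → cum 310  ≥ 235 → median here
  mile 14 (T, w=10) → cum 320
  mile 17 (U, w=50) → cum 370
  mile 18 (V, w=100) → cum 470
Optimal location: mile 10.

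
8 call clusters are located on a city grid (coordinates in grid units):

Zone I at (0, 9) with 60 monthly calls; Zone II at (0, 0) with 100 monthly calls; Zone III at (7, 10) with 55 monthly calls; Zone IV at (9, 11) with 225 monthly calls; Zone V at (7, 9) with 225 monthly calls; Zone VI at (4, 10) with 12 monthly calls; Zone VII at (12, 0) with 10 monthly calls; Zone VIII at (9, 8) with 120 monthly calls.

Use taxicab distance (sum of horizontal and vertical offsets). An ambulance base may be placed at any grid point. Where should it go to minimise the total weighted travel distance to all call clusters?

(7, 9)

Manhattan distance separates: Σwᵢ(|x−xᵢ|+|y−yᵢ|) = Σwᵢ|x−xᵢ| + Σwᵢ|y−yᵢ|, so x and y are optimised independently as 1-D weighted medians.
Total weight W = 807; half = 403.5.
x-coordinate, sorted with cumulative weight:
  x=0 (Zone I, w=60) cum 60
  x=0 (Zone II, w=100) cum 160
  x=4 (Zone VI, w=12) cum 172
  x=7 (Zone III, w=55) cum 227
  x=7 (Zone V, w=225) cum 452  ← median
  x=9 (Zone IV, w=225) cum 677
  x=9 (Zone VIII, w=120) cum 797
  x=12 (Zone VII, w=10) cum 807
⇒ x* = 7
y-coordinate, sorted with cumulative weight:
  y=0 (Zone II, w=100) cum 100
  y=0 (Zone VII, w=10) cum 110
  y=8 (Zone VIII, w=120) cum 230
  y=9 (Zone I, w=60) cum 290
  y=9 (Zone V, w=225) cum 515  ← median
  y=10 (Zone III, w=55) cum 570
  y=10 (Zone VI, w=12) cum 582
  y=11 (Zone IV, w=225) cum 807
⇒ y* = 9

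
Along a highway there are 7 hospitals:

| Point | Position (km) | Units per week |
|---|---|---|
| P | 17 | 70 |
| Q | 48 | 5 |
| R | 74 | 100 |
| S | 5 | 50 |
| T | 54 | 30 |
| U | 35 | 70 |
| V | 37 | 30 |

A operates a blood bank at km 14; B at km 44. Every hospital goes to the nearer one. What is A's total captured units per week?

120

The indifferent point is the midpoint (14+44)/2 = 29; hospitals left of it (closer to A at 14) go to A, those right go to B.
  S at 5 (w=50) → A
  P at 17 (w=70) → A
  U at 35 (w=70) → B
  V at 37 (w=30) → B
  Q at 48 (w=5) → B
  T at 54 (w=30) → B
  R at 74 (w=100) → B
A captures 120; B captures 235.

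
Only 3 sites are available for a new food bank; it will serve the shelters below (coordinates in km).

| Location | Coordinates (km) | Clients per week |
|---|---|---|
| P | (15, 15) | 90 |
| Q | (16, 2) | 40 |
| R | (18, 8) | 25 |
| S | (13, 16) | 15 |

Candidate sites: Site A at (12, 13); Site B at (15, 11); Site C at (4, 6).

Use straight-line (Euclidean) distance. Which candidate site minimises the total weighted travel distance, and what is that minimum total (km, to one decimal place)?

Total weighted distance at each candidate:
  Site A (12, 13): total = 1035.4
  Site B (15, 11): total = 909.1
  Site C (4, 6): total = 2340.5
Minimum is at Site B with total 909.1 km.

Site B, total 909.1 km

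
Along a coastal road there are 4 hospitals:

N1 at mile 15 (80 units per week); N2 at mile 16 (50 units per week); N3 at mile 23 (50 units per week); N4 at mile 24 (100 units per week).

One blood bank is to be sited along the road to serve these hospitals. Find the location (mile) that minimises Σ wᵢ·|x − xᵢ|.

For a sum of weighted absolute distances on a line, the optimum is the weighted median (not the mean). Total weight W = 280; half-weight = 140.
Sort by position and accumulate weight:
  mile 15 (N1, w=80) → cum 80
  mile 16 (N2, w=50) → cum 130
  mile 23 (N3, w=50) → cum 180  ≥ 140 → median here
  mile 24 (N4, w=100) → cum 280
Optimal location: mile 23.

x = 23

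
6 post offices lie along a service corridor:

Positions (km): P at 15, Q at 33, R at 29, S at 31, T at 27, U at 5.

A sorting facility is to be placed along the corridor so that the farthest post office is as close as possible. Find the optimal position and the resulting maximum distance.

The 1-center on a line is the midpoint of the two extreme points: leftmost at 5, rightmost at 33.
Optimal location = (5 + 33)/2 = 19; maximum distance = (33 − 5)/2 = 14.

location 19, max distance 14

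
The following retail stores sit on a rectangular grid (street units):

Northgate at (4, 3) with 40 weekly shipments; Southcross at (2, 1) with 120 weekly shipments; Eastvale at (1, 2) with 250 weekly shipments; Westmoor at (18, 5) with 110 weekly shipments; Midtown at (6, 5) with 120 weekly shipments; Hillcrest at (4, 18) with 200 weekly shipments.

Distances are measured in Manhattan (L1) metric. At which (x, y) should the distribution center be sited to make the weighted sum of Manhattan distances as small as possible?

Manhattan distance separates: Σwᵢ(|x−xᵢ|+|y−yᵢ|) = Σwᵢ|x−xᵢ| + Σwᵢ|y−yᵢ|, so x and y are optimised independently as 1-D weighted medians.
Total weight W = 840; half = 420.
x-coordinate, sorted with cumulative weight:
  x=1 (Eastvale, w=250) cum 250
  x=2 (Southcross, w=120) cum 370
  x=4 (Northgate, w=40) cum 410
  x=4 (Hillcrest, w=200) cum 610  ← median
  x=6 (Midtown, w=120) cum 730
  x=18 (Westmoor, w=110) cum 840
⇒ x* = 4
y-coordinate, sorted with cumulative weight:
  y=1 (Southcross, w=120) cum 120
  y=2 (Eastvale, w=250) cum 370
  y=3 (Northgate, w=40) cum 410
  y=5 (Westmoor, w=110) cum 520  ← median
  y=5 (Midtown, w=120) cum 640
  y=18 (Hillcrest, w=200) cum 840
⇒ y* = 5

(4, 5)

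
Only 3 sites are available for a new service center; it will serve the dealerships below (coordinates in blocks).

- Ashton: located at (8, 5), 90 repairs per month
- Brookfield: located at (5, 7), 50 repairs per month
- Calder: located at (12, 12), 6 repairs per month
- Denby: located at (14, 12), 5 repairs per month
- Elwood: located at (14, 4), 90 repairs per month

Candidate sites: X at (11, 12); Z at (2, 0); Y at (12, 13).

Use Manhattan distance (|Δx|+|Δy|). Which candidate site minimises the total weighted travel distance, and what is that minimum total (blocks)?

Total weighted distance at each candidate:
  X (11, 12): total = 2461
  Z (2, 0): total = 3182
  Y (12, 13): total = 2741
Minimum is at X with total 2461 blocks.

X, total 2461 blocks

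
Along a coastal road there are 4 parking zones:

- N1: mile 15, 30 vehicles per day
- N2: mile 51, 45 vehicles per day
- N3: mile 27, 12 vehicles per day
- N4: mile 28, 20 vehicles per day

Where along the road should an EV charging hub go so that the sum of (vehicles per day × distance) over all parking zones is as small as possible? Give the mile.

x = 28

For a sum of weighted absolute distances on a line, the optimum is the weighted median (not the mean). Total weight W = 107; half-weight = 53.5.
Sort by position and accumulate weight:
  mile 15 (N1, w=30) → cum 30
  mile 27 (N3, w=12) → cum 42
  mile 28 (N4, w=20) → cum 62  ≥ 53.5 → median here
  mile 51 (N2, w=45) → cum 107
Optimal location: mile 28.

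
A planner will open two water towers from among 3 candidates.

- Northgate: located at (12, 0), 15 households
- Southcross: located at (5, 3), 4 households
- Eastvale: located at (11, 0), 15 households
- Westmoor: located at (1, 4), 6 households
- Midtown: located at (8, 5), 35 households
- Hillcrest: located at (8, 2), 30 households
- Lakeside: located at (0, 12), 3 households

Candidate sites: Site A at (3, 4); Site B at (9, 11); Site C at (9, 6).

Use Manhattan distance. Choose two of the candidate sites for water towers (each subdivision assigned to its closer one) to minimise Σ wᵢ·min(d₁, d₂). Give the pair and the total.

{Site A, Site C}, total 532

Evaluate every pair (each demand assigned to the nearer of the two):
  {Site A, Site C}: total = 532
  {Site B, Site C}: total = 593
  {Site A, Site B}: total = 849
Best pair: {Site A, Site C} with total 532.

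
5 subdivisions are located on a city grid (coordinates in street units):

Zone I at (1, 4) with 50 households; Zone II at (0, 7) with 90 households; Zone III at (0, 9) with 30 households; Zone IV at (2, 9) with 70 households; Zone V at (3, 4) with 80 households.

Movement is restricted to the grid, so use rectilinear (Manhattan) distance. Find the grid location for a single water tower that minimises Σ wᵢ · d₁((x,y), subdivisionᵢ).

(1, 7)

Manhattan distance separates: Σwᵢ(|x−xᵢ|+|y−yᵢ|) = Σwᵢ|x−xᵢ| + Σwᵢ|y−yᵢ|, so x and y are optimised independently as 1-D weighted medians.
Total weight W = 320; half = 160.
x-coordinate, sorted with cumulative weight:
  x=0 (Zone II, w=90) cum 90
  x=0 (Zone III, w=30) cum 120
  x=1 (Zone I, w=50) cum 170  ← median
  x=2 (Zone IV, w=70) cum 240
  x=3 (Zone V, w=80) cum 320
⇒ x* = 1
y-coordinate, sorted with cumulative weight:
  y=4 (Zone I, w=50) cum 50
  y=4 (Zone V, w=80) cum 130
  y=7 (Zone II, w=90) cum 220  ← median
  y=9 (Zone III, w=30) cum 250
  y=9 (Zone IV, w=70) cum 320
⇒ y* = 7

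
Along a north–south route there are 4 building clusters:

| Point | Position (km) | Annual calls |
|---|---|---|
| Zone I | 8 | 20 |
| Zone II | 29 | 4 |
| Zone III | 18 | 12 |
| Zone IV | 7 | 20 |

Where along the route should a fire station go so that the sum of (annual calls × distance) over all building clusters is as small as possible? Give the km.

x = 8

For a sum of weighted absolute distances on a line, the optimum is the weighted median (not the mean). Total weight W = 56; half-weight = 28.
Sort by position and accumulate weight:
  km 7 (Zone IV, w=20) → cum 20
  km 8 (Zone I, w=20) → cum 40  ≥ 28 → median here
  km 18 (Zone III, w=12) → cum 52
  km 29 (Zone II, w=4) → cum 56
Optimal location: km 8.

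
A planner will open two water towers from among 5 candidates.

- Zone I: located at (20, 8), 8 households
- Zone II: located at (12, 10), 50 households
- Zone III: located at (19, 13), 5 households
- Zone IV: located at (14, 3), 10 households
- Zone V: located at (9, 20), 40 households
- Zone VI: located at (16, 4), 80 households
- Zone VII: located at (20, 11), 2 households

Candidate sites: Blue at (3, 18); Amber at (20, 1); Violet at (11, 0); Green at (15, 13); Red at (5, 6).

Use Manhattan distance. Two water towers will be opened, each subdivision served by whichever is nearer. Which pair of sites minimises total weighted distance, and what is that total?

Evaluate every pair (each demand assigned to the nearer of the two):
  {Amber, Green}: total = 1550
  {Blue, Green}: total = 1644
  {Violet, Green}: total = 1714
  {Green, Red}: total = 1844
  {Blue, Violet}: total = 1931
  {Blue, Amber}: total = 1951
  {Amber, Red}: total = 2051
  {Amber, Violet}: total = 2191
  {Blue, Red}: total = 2311
  {Violet, Red}: total = 2331
Best pair: {Amber, Green} with total 1550.

{Amber, Green}, total 1550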